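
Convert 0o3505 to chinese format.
Convert 0o3505 (octal) → 3×512 + 5×64 + 5 = 1861 (decimal)
Convert 1861 (decimal) → 1861 = 1×1000 + 8×100 + 6×10 + 1 → 一千八百六十一 (Chinese numeral)
一千八百六十一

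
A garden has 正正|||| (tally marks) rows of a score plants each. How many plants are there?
Convert a score (colloquial) → 20 (decimal)
Convert 正正|||| (tally marks) → 5 + 5 + 4 = 14 (decimal)
Compute 20 × 14 = 280
280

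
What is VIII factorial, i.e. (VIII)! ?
Convert VIII (Roman numeral) → 5 + 1 + 1 + 1 = 8 (decimal)
Compute 8! = 40320
40320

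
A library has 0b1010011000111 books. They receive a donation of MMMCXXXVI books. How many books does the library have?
Convert 0b1010011000111 (binary) → 4096 + 1024 + 128 + 64 + 4 + 2 + 1 = 5319 (decimal)
Convert MMMCXXXVI (Roman numeral) → 1000 + 1000 + 1000 + 100 + 10 + 10 + 10 + 5 + 1 = 3136 (decimal)
Compute 5319 + 3136 = 8455
8455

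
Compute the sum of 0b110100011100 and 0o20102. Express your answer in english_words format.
Convert 0b110100011100 (binary) → 2048 + 1024 + 256 + 16 + 8 + 4 = 3356 (decimal)
Convert 0o20102 (octal) → 2×4096 + 1×64 + 2 = 8258 (decimal)
Compute 3356 + 8258 = 11614
Convert 11614 (decimal) → 11614 = 11×1000 + 6×100 + 14 → eleven thousand six hundred fourteen (English words)
eleven thousand six hundred fourteen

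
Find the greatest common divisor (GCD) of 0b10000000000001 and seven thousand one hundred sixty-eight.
Convert 0b10000000000001 (binary) → 8192 + 1 = 8193 (decimal)
Convert seven thousand one hundred sixty-eight (English words) → 7×1000 + 1×100 + 68 = 7168 (decimal)
Compute gcd(8193, 7168) = 1
1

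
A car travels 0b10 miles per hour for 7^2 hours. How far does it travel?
Convert 0b10 (binary) → 2 (decimal)
Convert 7^2 (power) → 49 (decimal)
Compute 2 × 49 = 98
98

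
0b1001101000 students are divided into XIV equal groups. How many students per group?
Convert 0b1001101000 (binary) → 512 + 64 + 32 + 8 = 616 (decimal)
Convert XIV (Roman numeral) → 10 + 4 = 14 (decimal)
Compute 616 ÷ 14 = 44
44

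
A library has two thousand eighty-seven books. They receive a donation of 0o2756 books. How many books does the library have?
Convert two thousand eighty-seven (English words) → 2×1000 + 87 = 2087 (decimal)
Convert 0o2756 (octal) → 2×512 + 7×64 + 5×8 + 6 = 1518 (decimal)
Compute 2087 + 1518 = 3605
3605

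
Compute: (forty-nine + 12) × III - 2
Convert forty-nine (English words) → 49 (decimal)
Convert III (Roman numeral) → 1 + 1 + 1 = 3 (decimal)
Expression in decimal: (49 + 12) × 3 - 2
Parentheses first: 49 + 12 = 61
Multiply: 61 × 3 = 183
Subtract: 183 - 2 = 181
181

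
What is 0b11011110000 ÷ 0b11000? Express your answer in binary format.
Convert 0b11011110000 (binary) → 1024 + 512 + 128 + 64 + 32 + 16 = 1776 (decimal)
Convert 0b11000 (binary) → 16 + 8 = 24 (decimal)
Compute 1776 ÷ 24 = 74
Convert 74 (decimal) → 74 = 64 + 8 + 2 → 0b1001010 (binary)
0b1001010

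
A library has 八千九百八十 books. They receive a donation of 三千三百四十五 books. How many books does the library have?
Convert 八千九百八十 (Chinese numeral) → 8×1000 + 9×100 + 8×10 = 8980 (decimal)
Convert 三千三百四十五 (Chinese numeral) → 3×1000 + 3×100 + 4×10 + 5 = 3345 (decimal)
Compute 8980 + 3345 = 12325
12325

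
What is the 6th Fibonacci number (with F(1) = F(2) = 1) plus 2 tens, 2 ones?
The 6th Fibonacci number (with F(1) = F(2) = 1): 1, 1, 2, 3, 5, 8 → 8
Convert 2 tens, 2 ones (place-value notation) → 2×10 + 2 = 22 (decimal)
Compute 8 + 22 = 30
30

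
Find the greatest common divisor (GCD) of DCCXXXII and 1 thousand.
Convert DCCXXXII (Roman numeral) → 500 + 100 + 100 + 10 + 10 + 10 + 1 + 1 = 732 (decimal)
Convert 1 thousand (place-value notation) → 1×1000 = 1000 (decimal)
Compute gcd(732, 1000) = 4
4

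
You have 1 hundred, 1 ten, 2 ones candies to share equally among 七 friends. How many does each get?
Convert 1 hundred, 1 ten, 2 ones (place-value notation) → 1×100 + 1×10 + 2 = 112 (decimal)
Convert 七 (Chinese numeral) → 7 (decimal)
Compute 112 ÷ 7 = 16
16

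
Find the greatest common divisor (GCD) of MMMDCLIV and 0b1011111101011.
Convert MMMDCLIV (Roman numeral) → 1000 + 1000 + 1000 + 500 + 100 + 50 + 4 = 3654 (decimal)
Convert 0b1011111101011 (binary) → 4096 + 1024 + 512 + 256 + 128 + 64 + 32 + 8 + 2 + 1 = 6123 (decimal)
Compute gcd(3654, 6123) = 3
3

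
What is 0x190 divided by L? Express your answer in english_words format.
Convert 0x190 (hexadecimal) → 1×256 + 9×16 = 400 (decimal)
Convert L (Roman numeral) → 50 (decimal)
Compute 400 ÷ 50 = 8
Convert 8 (decimal) → eight (English words)
eight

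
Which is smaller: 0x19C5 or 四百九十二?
Convert 0x19C5 (hexadecimal) → 1×4096 + 9×256 + 12×16 + 5 = 6597 (decimal)
Convert 四百九十二 (Chinese numeral) → 4×100 + 9×10 + 2 = 492 (decimal)
Compare 6597 vs 492: smaller = 492
492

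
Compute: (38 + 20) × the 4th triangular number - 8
Convert the 4th triangular number (triangular index) → 4×5/2 = 10 (decimal)
Expression in decimal: (38 + 20) × 10 - 8
Parentheses first: 38 + 20 = 58
Multiply: 58 × 10 = 580
Subtract: 580 - 8 = 572
572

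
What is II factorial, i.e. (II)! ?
Convert II (Roman numeral) → 1 + 1 = 2 (decimal)
Compute 2! = 2
2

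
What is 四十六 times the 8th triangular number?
Convert 四十六 (Chinese numeral) → 4×10 + 6 = 46 (decimal)
Convert the 8th triangular number (triangular index) → 8×9/2 = 36 (decimal)
Compute 46 × 36 = 1656
1656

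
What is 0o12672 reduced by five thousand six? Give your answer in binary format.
Convert 0o12672 (octal) → 1×4096 + 2×512 + 6×64 + 7×8 + 2 = 5562 (decimal)
Convert five thousand six (English words) → 5×1000 + 6 = 5006 (decimal)
Compute 5562 - 5006 = 556
Convert 556 (decimal) → 556 = 512 + 32 + 8 + 4 → 0b1000101100 (binary)
0b1000101100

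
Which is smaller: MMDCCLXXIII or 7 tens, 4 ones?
Convert MMDCCLXXIII (Roman numeral) → 1000 + 1000 + 500 + 100 + 100 + 50 + 10 + 10 + 1 + 1 + 1 = 2773 (decimal)
Convert 7 tens, 4 ones (place-value notation) → 7×10 + 4 = 74 (decimal)
Compare 2773 vs 74: smaller = 74
74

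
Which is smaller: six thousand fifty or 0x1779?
Convert six thousand fifty (English words) → 6×1000 + 50 = 6050 (decimal)
Convert 0x1779 (hexadecimal) → 1×4096 + 7×256 + 7×16 + 9 = 6009 (decimal)
Compare 6050 vs 6009: smaller = 6009
6009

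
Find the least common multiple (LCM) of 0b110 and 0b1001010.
Convert 0b110 (binary) → 4 + 2 = 6 (decimal)
Convert 0b1001010 (binary) → 64 + 8 + 2 = 74 (decimal)
Compute lcm(6, 74) = 222
222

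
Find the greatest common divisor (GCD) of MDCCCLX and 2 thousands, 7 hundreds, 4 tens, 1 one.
Convert MDCCCLX (Roman numeral) → 1000 + 500 + 100 + 100 + 100 + 50 + 10 = 1860 (decimal)
Convert 2 thousands, 7 hundreds, 4 tens, 1 one (place-value notation) → 2×1000 + 7×100 + 4×10 + 1 = 2741 (decimal)
Compute gcd(1860, 2741) = 1
1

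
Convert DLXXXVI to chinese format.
Convert DLXXXVI (Roman numeral) → 500 + 50 + 10 + 10 + 10 + 5 + 1 = 586 (decimal)
Convert 586 (decimal) → 586 = 5×100 + 8×10 + 6 → 五百八十六 (Chinese numeral)
五百八十六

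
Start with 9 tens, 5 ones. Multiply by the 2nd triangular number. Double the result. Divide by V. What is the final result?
Convert 9 tens, 5 ones (place-value notation) → 9×10 + 5 = 95 (decimal)
Start: 95
Convert the 2nd triangular number (triangular index) → 2×3/2 = 3 (decimal)
95 × 3 = 285
285 × 2 = 570
Convert V (Roman numeral) → 5 (decimal)
570 ÷ 5 = 114
114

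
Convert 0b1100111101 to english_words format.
Convert 0b1100111101 (binary) → 512 + 256 + 32 + 16 + 8 + 4 + 1 = 829 (decimal)
Convert 829 (decimal) → 829 = 8×100 + 29 → eight hundred twenty-nine (English words)
eight hundred twenty-nine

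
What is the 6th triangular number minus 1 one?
The 6th triangular number = 6×7/2 = 21
Convert 1 one (place-value notation) → 1 (decimal)
Compute 21 - 1 = 20
20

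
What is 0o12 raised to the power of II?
Convert 0o12 (octal) → 1×8 + 2 = 10 (decimal)
Convert II (Roman numeral) → 1 + 1 = 2 (decimal)
Compute 10 ^ 2 = 100
100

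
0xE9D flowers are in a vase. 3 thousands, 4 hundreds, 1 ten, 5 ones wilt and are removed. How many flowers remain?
Convert 0xE9D (hexadecimal) → 14×256 + 9×16 + 13 = 3741 (decimal)
Convert 3 thousands, 4 hundreds, 1 ten, 5 ones (place-value notation) → 3×1000 + 4×100 + 1×10 + 5 = 3415 (decimal)
Compute 3741 - 3415 = 326
326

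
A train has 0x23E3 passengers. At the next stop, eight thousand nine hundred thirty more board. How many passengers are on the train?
Convert 0x23E3 (hexadecimal) → 2×4096 + 3×256 + 14×16 + 3 = 9187 (decimal)
Convert eight thousand nine hundred thirty (English words) → 8×1000 + 9×100 + 30 = 8930 (decimal)
Compute 9187 + 8930 = 18117
18117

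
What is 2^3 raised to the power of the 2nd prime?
Convert 2^3 (power) → 8 (decimal)
Convert the 2nd prime (prime index) → 3 (decimal)
Compute 8 ^ 3 = 512
512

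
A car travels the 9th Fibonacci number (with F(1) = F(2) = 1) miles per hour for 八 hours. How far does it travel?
Convert the 9th Fibonacci number (with F(1) = F(2) = 1) (Fibonacci index) → 1, 1, 2, 3, 5, 8, 13, 21, 34 → 34 (decimal)
Convert 八 (Chinese numeral) → 8 (decimal)
Compute 34 × 8 = 272
272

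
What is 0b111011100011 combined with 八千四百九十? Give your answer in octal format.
Convert 0b111011100011 (binary) → 2048 + 1024 + 512 + 128 + 64 + 32 + 2 + 1 = 3811 (decimal)
Convert 八千四百九十 (Chinese numeral) → 8×1000 + 4×100 + 9×10 = 8490 (decimal)
Compute 3811 + 8490 = 12301
Convert 12301 (decimal) → 12301 = 3×4096 + 1×8 + 5 → 0o30015 (octal)
0o30015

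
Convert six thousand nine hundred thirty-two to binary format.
Convert six thousand nine hundred thirty-two (English words) → 6×1000 + 9×100 + 32 = 6932 (decimal)
Convert 6932 (decimal) → 6932 = 4096 + 2048 + 512 + 256 + 16 + 4 → 0b1101100010100 (binary)
0b1101100010100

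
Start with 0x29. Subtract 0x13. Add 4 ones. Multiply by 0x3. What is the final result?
Convert 0x29 (hexadecimal) → 2×16 + 9 = 41 (decimal)
Start: 41
Convert 0x13 (hexadecimal) → 1×16 + 3 = 19 (decimal)
41 - 19 = 22
Convert 4 ones (place-value notation) → 4 (decimal)
22 + 4 = 26
Convert 0x3 (hexadecimal) → 3 (decimal)
26 × 3 = 78
78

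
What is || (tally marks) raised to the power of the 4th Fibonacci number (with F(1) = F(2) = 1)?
Convert || (tally marks) → 2 (decimal)
Convert the 4th Fibonacci number (with F(1) = F(2) = 1) (Fibonacci index) → 1, 1, 2, 3 → 3 (decimal)
Compute 2 ^ 3 = 8
8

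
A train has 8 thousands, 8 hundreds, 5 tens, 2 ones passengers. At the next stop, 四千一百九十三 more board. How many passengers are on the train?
Convert 8 thousands, 8 hundreds, 5 tens, 2 ones (place-value notation) → 8×1000 + 8×100 + 5×10 + 2 = 8852 (decimal)
Convert 四千一百九十三 (Chinese numeral) → 4×1000 + 1×100 + 9×10 + 3 = 4193 (decimal)
Compute 8852 + 4193 = 13045
13045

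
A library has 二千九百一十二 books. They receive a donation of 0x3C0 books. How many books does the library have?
Convert 二千九百一十二 (Chinese numeral) → 2×1000 + 9×100 + 1×10 + 2 = 2912 (decimal)
Convert 0x3C0 (hexadecimal) → 3×256 + 12×16 = 960 (decimal)
Compute 2912 + 960 = 3872
3872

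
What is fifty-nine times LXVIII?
Convert fifty-nine (English words) → 59 (decimal)
Convert LXVIII (Roman numeral) → 50 + 10 + 5 + 1 + 1 + 1 = 68 (decimal)
Compute 59 × 68 = 4012
4012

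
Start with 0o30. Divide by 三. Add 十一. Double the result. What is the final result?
Convert 0o30 (octal) → 3×8 = 24 (decimal)
Start: 24
Convert 三 (Chinese numeral) → 3 (decimal)
24 ÷ 3 = 8
Convert 十一 (Chinese numeral) → 1×10 + 1 = 11 (decimal)
8 + 11 = 19
19 × 2 = 38
38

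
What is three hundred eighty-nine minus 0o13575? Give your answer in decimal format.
Convert three hundred eighty-nine (English words) → 3×100 + 89 = 389 (decimal)
Convert 0o13575 (octal) → 1×4096 + 3×512 + 5×64 + 7×8 + 5 = 6013 (decimal)
Compute 389 - 6013 = -5624
-5624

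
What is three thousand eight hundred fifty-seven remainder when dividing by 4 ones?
Convert three thousand eight hundred fifty-seven (English words) → 3×1000 + 8×100 + 57 = 3857 (decimal)
Convert 4 ones (place-value notation) → 4 (decimal)
Compute 3857 mod 4 = 1
1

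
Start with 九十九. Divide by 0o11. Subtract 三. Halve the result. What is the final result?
Convert 九十九 (Chinese numeral) → 9×10 + 9 = 99 (decimal)
Start: 99
Convert 0o11 (octal) → 1×8 + 1 = 9 (decimal)
99 ÷ 9 = 11
Convert 三 (Chinese numeral) → 3 (decimal)
11 - 3 = 8
8 ÷ 2 = 4
4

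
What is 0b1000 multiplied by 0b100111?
Convert 0b1000 (binary) → 8 (decimal)
Convert 0b100111 (binary) → 32 + 4 + 2 + 1 = 39 (decimal)
Compute 8 × 39 = 312
312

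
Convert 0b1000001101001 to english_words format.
Convert 0b1000001101001 (binary) → 4096 + 64 + 32 + 8 + 1 = 4201 (decimal)
Convert 4201 (decimal) → 4201 = 4×1000 + 2×100 + 1 → four thousand two hundred one (English words)
four thousand two hundred one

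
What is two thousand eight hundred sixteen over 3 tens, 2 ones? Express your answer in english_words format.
Convert two thousand eight hundred sixteen (English words) → 2×1000 + 8×100 + 16 = 2816 (decimal)
Convert 3 tens, 2 ones (place-value notation) → 3×10 + 2 = 32 (decimal)
Compute 2816 ÷ 32 = 88
Convert 88 (decimal) → eighty-eight (English words)
eighty-eight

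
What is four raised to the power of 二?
Convert four (English words) → 4 (decimal)
Convert 二 (Chinese numeral) → 2 (decimal)
Compute 4 ^ 2 = 16
16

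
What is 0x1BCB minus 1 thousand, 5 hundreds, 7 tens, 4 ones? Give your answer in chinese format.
Convert 0x1BCB (hexadecimal) → 1×4096 + 11×256 + 12×16 + 11 = 7115 (decimal)
Convert 1 thousand, 5 hundreds, 7 tens, 4 ones (place-value notation) → 1×1000 + 5×100 + 7×10 + 4 = 1574 (decimal)
Compute 7115 - 1574 = 5541
Convert 5541 (decimal) → 5541 = 5×1000 + 5×100 + 4×10 + 1 → 五千五百四十一 (Chinese numeral)
五千五百四十一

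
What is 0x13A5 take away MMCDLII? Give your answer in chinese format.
Convert 0x13A5 (hexadecimal) → 1×4096 + 3×256 + 10×16 + 5 = 5029 (decimal)
Convert MMCDLII (Roman numeral) → 1000 + 1000 + 400 + 50 + 1 + 1 = 2452 (decimal)
Compute 5029 - 2452 = 2577
Convert 2577 (decimal) → 2577 = 2×1000 + 5×100 + 7×10 + 7 → 二千五百七十七 (Chinese numeral)
二千五百七十七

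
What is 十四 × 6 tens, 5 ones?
Convert 十四 (Chinese numeral) → 1×10 + 4 = 14 (decimal)
Convert 6 tens, 5 ones (place-value notation) → 6×10 + 5 = 65 (decimal)
Compute 14 × 65 = 910
910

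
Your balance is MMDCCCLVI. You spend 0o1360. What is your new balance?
Convert MMDCCCLVI (Roman numeral) → 1000 + 1000 + 500 + 100 + 100 + 100 + 50 + 5 + 1 = 2856 (decimal)
Convert 0o1360 (octal) → 1×512 + 3×64 + 6×8 = 752 (decimal)
Compute 2856 - 752 = 2104
2104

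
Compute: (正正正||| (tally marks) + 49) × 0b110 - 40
Convert 正正正||| (tally marks) → 5 + 5 + 5 + 3 = 18 (decimal)
Convert 0b110 (binary) → 4 + 2 = 6 (decimal)
Expression in decimal: (18 + 49) × 6 - 40
Parentheses first: 18 + 49 = 67
Multiply: 67 × 6 = 402
Subtract: 402 - 40 = 362
362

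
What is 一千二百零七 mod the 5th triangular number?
Convert 一千二百零七 (Chinese numeral) → 1×1000 + 2×100 + 7 = 1207 (decimal)
Convert the 5th triangular number (triangular index) → 5×6/2 = 15 (decimal)
Compute 1207 mod 15 = 7
7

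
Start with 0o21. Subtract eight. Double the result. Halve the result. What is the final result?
Convert 0o21 (octal) → 2×8 + 1 = 17 (decimal)
Start: 17
Convert eight (English words) → 8 (decimal)
17 - 8 = 9
9 × 2 = 18
18 ÷ 2 = 9
9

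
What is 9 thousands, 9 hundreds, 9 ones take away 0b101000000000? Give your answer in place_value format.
Convert 9 thousands, 9 hundreds, 9 ones (place-value notation) → 9×1000 + 9×100 + 9 = 9909 (decimal)
Convert 0b101000000000 (binary) → 2048 + 512 = 2560 (decimal)
Compute 9909 - 2560 = 7349
Convert 7349 (decimal) → 7349 = 7×1000 + 3×100 + 4×10 + 9 → 7 thousands, 3 hundreds, 4 tens, 9 ones (place-value notation)
7 thousands, 3 hundreds, 4 tens, 9 ones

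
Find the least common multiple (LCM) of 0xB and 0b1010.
Convert 0xB (hexadecimal) → 11 (decimal)
Convert 0b1010 (binary) → 8 + 2 = 10 (decimal)
Compute lcm(11, 10) = 110
110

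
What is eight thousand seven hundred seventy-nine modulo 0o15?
Convert eight thousand seven hundred seventy-nine (English words) → 8×1000 + 7×100 + 79 = 8779 (decimal)
Convert 0o15 (octal) → 1×8 + 5 = 13 (decimal)
Compute 8779 mod 13 = 4
4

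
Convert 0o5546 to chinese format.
Convert 0o5546 (octal) → 5×512 + 5×64 + 4×8 + 6 = 2918 (decimal)
Convert 2918 (decimal) → 2918 = 2×1000 + 9×100 + 1×10 + 8 → 二千九百一十八 (Chinese numeral)
二千九百一十八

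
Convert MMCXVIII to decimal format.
Convert MMCXVIII (Roman numeral) → 1000 + 1000 + 100 + 10 + 5 + 1 + 1 + 1 = 2118 (decimal)
2118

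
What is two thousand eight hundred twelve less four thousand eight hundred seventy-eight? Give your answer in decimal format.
Convert two thousand eight hundred twelve (English words) → 2×1000 + 8×100 + 12 = 2812 (decimal)
Convert four thousand eight hundred seventy-eight (English words) → 4×1000 + 8×100 + 78 = 4878 (decimal)
Compute 2812 - 4878 = -2066
-2066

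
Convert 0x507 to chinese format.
Convert 0x507 (hexadecimal) → 5×256 + 7 = 1287 (decimal)
Convert 1287 (decimal) → 1287 = 1×1000 + 2×100 + 8×10 + 7 → 一千二百八十七 (Chinese numeral)
一千二百八十七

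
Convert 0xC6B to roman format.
Convert 0xC6B (hexadecimal) → 12×256 + 6×16 + 11 = 3179 (decimal)
Convert 3179 (decimal) → 3179 = 1000 + 1000 + 1000 + 100 + 50 + 10 + 10 + 9 → MMMCLXXIX (Roman numeral)
MMMCLXXIX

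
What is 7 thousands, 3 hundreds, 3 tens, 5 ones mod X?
Convert 7 thousands, 3 hundreds, 3 tens, 5 ones (place-value notation) → 7×1000 + 3×100 + 3×10 + 5 = 7335 (decimal)
Convert X (Roman numeral) → 10 (decimal)
Compute 7335 mod 10 = 5
5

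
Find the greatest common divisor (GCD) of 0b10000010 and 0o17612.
Convert 0b10000010 (binary) → 128 + 2 = 130 (decimal)
Convert 0o17612 (octal) → 1×4096 + 7×512 + 6×64 + 1×8 + 2 = 8074 (decimal)
Compute gcd(130, 8074) = 2
2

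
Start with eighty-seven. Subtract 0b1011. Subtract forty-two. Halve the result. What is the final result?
Convert eighty-seven (English words) → 87 (decimal)
Start: 87
Convert 0b1011 (binary) → 8 + 2 + 1 = 11 (decimal)
87 - 11 = 76
Convert forty-two (English words) → 42 (decimal)
76 - 42 = 34
34 ÷ 2 = 17
17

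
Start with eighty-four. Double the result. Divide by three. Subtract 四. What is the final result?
Convert eighty-four (English words) → 84 (decimal)
Start: 84
84 × 2 = 168
Convert three (English words) → 3 (decimal)
168 ÷ 3 = 56
Convert 四 (Chinese numeral) → 4 (decimal)
56 - 4 = 52
52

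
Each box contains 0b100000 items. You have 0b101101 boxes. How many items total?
Convert 0b100000 (binary) → 32 (decimal)
Convert 0b101101 (binary) → 32 + 8 + 4 + 1 = 45 (decimal)
Compute 32 × 45 = 1440
1440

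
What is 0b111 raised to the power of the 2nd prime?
Convert 0b111 (binary) → 4 + 2 + 1 = 7 (decimal)
Convert the 2nd prime (prime index) → 3 (decimal)
Compute 7 ^ 3 = 343
343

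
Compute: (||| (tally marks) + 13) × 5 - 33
Convert ||| (tally marks) → 3 (decimal)
Expression in decimal: (3 + 13) × 5 - 33
Parentheses first: 3 + 13 = 16
Multiply: 16 × 5 = 80
Subtract: 80 - 33 = 47
47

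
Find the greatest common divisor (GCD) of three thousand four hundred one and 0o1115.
Convert three thousand four hundred one (English words) → 3×1000 + 4×100 + 1 = 3401 (decimal)
Convert 0o1115 (octal) → 1×512 + 1×64 + 1×8 + 5 = 589 (decimal)
Compute gcd(3401, 589) = 19
19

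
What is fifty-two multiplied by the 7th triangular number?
Convert fifty-two (English words) → 52 (decimal)
Convert the 7th triangular number (triangular index) → 7×8/2 = 28 (decimal)
Compute 52 × 28 = 1456
1456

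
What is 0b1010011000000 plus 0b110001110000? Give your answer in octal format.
Convert 0b1010011000000 (binary) → 4096 + 1024 + 128 + 64 = 5312 (decimal)
Convert 0b110001110000 (binary) → 2048 + 1024 + 64 + 32 + 16 = 3184 (decimal)
Compute 5312 + 3184 = 8496
Convert 8496 (decimal) → 8496 = 2×4096 + 4×64 + 6×8 → 0o20460 (octal)
0o20460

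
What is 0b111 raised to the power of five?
Convert 0b111 (binary) → 4 + 2 + 1 = 7 (decimal)
Convert five (English words) → 5 (decimal)
Compute 7 ^ 5 = 16807
16807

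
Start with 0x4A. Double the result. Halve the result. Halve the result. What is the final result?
Convert 0x4A (hexadecimal) → 4×16 + 10 = 74 (decimal)
Start: 74
74 × 2 = 148
148 ÷ 2 = 74
74 ÷ 2 = 37
37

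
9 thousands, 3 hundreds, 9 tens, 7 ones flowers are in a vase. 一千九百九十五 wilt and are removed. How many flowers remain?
Convert 9 thousands, 3 hundreds, 9 tens, 7 ones (place-value notation) → 9×1000 + 3×100 + 9×10 + 7 = 9397 (decimal)
Convert 一千九百九十五 (Chinese numeral) → 1×1000 + 9×100 + 9×10 + 5 = 1995 (decimal)
Compute 9397 - 1995 = 7402
7402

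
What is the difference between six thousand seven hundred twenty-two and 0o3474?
Convert six thousand seven hundred twenty-two (English words) → 6×1000 + 7×100 + 22 = 6722 (decimal)
Convert 0o3474 (octal) → 3×512 + 4×64 + 7×8 + 4 = 1852 (decimal)
Difference: |6722 - 1852| = 4870
4870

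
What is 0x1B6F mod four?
Convert 0x1B6F (hexadecimal) → 1×4096 + 11×256 + 6×16 + 15 = 7023 (decimal)
Convert four (English words) → 4 (decimal)
Compute 7023 mod 4 = 3
3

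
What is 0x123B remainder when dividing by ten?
Convert 0x123B (hexadecimal) → 1×4096 + 2×256 + 3×16 + 11 = 4667 (decimal)
Convert ten (English words) → 10 (decimal)
Compute 4667 mod 10 = 7
7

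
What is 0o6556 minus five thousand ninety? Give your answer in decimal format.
Convert 0o6556 (octal) → 6×512 + 5×64 + 5×8 + 6 = 3438 (decimal)
Convert five thousand ninety (English words) → 5×1000 + 90 = 5090 (decimal)
Compute 3438 - 5090 = -1652
-1652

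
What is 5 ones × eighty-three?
Convert 5 ones (place-value notation) → 5 (decimal)
Convert eighty-three (English words) → 83 (decimal)
Compute 5 × 83 = 415
415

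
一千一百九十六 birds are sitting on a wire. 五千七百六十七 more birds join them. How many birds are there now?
Convert 一千一百九十六 (Chinese numeral) → 1×1000 + 1×100 + 9×10 + 6 = 1196 (decimal)
Convert 五千七百六十七 (Chinese numeral) → 5×1000 + 7×100 + 6×10 + 7 = 5767 (decimal)
Compute 1196 + 5767 = 6963
6963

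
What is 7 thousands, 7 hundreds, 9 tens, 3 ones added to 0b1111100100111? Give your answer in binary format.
Convert 7 thousands, 7 hundreds, 9 tens, 3 ones (place-value notation) → 7×1000 + 7×100 + 9×10 + 3 = 7793 (decimal)
Convert 0b1111100100111 (binary) → 4096 + 2048 + 1024 + 512 + 256 + 32 + 4 + 2 + 1 = 7975 (decimal)
Compute 7793 + 7975 = 15768
Convert 15768 (decimal) → 15768 = 8192 + 4096 + 2048 + 1024 + 256 + 128 + 16 + 8 → 0b11110110011000 (binary)
0b11110110011000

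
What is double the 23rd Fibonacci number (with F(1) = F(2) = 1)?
The 23rd Fibonacci number (with F(1) = F(2) = 1) = 28657
Compute 28657 × 2 = 57314
57314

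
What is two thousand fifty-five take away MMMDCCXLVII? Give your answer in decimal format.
Convert two thousand fifty-five (English words) → 2×1000 + 55 = 2055 (decimal)
Convert MMMDCCXLVII (Roman numeral) → 1000 + 1000 + 1000 + 500 + 100 + 100 + 40 + 5 + 1 + 1 = 3747 (decimal)
Compute 2055 - 3747 = -1692
-1692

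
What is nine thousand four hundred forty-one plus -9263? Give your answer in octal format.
Convert nine thousand four hundred forty-one (English words) → 9×1000 + 4×100 + 41 = 9441 (decimal)
Compute 9441 + -9263 = 178
Convert 178 (decimal) → 178 = 2×64 + 6×8 + 2 → 0o262 (octal)
0o262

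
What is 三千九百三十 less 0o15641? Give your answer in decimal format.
Convert 三千九百三十 (Chinese numeral) → 3×1000 + 9×100 + 3×10 = 3930 (decimal)
Convert 0o15641 (octal) → 1×4096 + 5×512 + 6×64 + 4×8 + 1 = 7073 (decimal)
Compute 3930 - 7073 = -3143
-3143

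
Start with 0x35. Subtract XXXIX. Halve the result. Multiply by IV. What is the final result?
Convert 0x35 (hexadecimal) → 3×16 + 5 = 53 (decimal)
Start: 53
Convert XXXIX (Roman numeral) → 10 + 10 + 10 + 9 = 39 (decimal)
53 - 39 = 14
14 ÷ 2 = 7
Convert IV (Roman numeral) → 4 (decimal)
7 × 4 = 28
28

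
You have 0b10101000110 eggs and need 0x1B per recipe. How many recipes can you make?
Convert 0b10101000110 (binary) → 1024 + 256 + 64 + 4 + 2 = 1350 (decimal)
Convert 0x1B (hexadecimal) → 1×16 + 11 = 27 (decimal)
Compute 1350 ÷ 27 = 50
50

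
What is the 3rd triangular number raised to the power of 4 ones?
Convert the 3rd triangular number (triangular index) → 3×4/2 = 6 (decimal)
Convert 4 ones (place-value notation) → 4 (decimal)
Compute 6 ^ 4 = 1296
1296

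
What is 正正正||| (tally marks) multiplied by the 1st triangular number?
Convert 正正正||| (tally marks) → 5 + 5 + 5 + 3 = 18 (decimal)
Convert the 1st triangular number (triangular index) → 1×2/2 = 1 (decimal)
Compute 18 × 1 = 18
18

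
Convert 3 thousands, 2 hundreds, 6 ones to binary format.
Convert 3 thousands, 2 hundreds, 6 ones (place-value notation) → 3×1000 + 2×100 + 6 = 3206 (decimal)
Convert 3206 (decimal) → 3206 = 2048 + 1024 + 128 + 4 + 2 → 0b110010000110 (binary)
0b110010000110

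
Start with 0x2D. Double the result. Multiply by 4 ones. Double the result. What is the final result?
Convert 0x2D (hexadecimal) → 2×16 + 13 = 45 (decimal)
Start: 45
45 × 2 = 90
Convert 4 ones (place-value notation) → 4 (decimal)
90 × 4 = 360
360 × 2 = 720
720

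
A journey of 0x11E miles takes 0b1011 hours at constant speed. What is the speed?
Convert 0x11E (hexadecimal) → 1×256 + 1×16 + 14 = 286 (decimal)
Convert 0b1011 (binary) → 8 + 2 + 1 = 11 (decimal)
Compute 286 ÷ 11 = 26
26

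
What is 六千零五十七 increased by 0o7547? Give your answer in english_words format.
Convert 六千零五十七 (Chinese numeral) → 6×1000 + 5×10 + 7 = 6057 (decimal)
Convert 0o7547 (octal) → 7×512 + 5×64 + 4×8 + 7 = 3943 (decimal)
Compute 6057 + 3943 = 10000
Convert 10000 (decimal) → 10000 = 10×1000 → ten thousand (English words)
ten thousand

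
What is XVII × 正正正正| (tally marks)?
Convert XVII (Roman numeral) → 10 + 5 + 1 + 1 = 17 (decimal)
Convert 正正正正| (tally marks) → 5 + 5 + 5 + 5 + 1 = 21 (decimal)
Compute 17 × 21 = 357
357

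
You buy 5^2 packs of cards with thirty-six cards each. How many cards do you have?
Convert thirty-six (English words) → 36 (decimal)
Convert 5^2 (power) → 25 (decimal)
Compute 36 × 25 = 900
900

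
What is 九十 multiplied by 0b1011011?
Convert 九十 (Chinese numeral) → 9×10 = 90 (decimal)
Convert 0b1011011 (binary) → 64 + 16 + 8 + 2 + 1 = 91 (decimal)
Compute 90 × 91 = 8190
8190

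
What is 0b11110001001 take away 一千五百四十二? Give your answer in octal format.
Convert 0b11110001001 (binary) → 1024 + 512 + 256 + 128 + 8 + 1 = 1929 (decimal)
Convert 一千五百四十二 (Chinese numeral) → 1×1000 + 5×100 + 4×10 + 2 = 1542 (decimal)
Compute 1929 - 1542 = 387
Convert 387 (decimal) → 387 = 6×64 + 3 → 0o603 (octal)
0o603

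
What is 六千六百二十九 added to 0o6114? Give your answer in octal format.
Convert 六千六百二十九 (Chinese numeral) → 6×1000 + 6×100 + 2×10 + 9 = 6629 (decimal)
Convert 0o6114 (octal) → 6×512 + 1×64 + 1×8 + 4 = 3148 (decimal)
Compute 6629 + 3148 = 9777
Convert 9777 (decimal) → 9777 = 2×4096 + 3×512 + 6×8 + 1 → 0o23061 (octal)
0o23061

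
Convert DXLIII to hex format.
Convert DXLIII (Roman numeral) → 500 + 40 + 1 + 1 + 1 = 543 (decimal)
Convert 543 (decimal) → 543 = 2×256 + 1×16 + 15 → 0x21F (hexadecimal)
0x21F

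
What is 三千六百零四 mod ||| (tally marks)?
Convert 三千六百零四 (Chinese numeral) → 3×1000 + 6×100 + 4 = 3604 (decimal)
Convert ||| (tally marks) → 3 (decimal)
Compute 3604 mod 3 = 1
1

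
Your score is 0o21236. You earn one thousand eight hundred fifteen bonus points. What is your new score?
Convert 0o21236 (octal) → 2×4096 + 1×512 + 2×64 + 3×8 + 6 = 8862 (decimal)
Convert one thousand eight hundred fifteen (English words) → 1×1000 + 8×100 + 15 = 1815 (decimal)
Compute 8862 + 1815 = 10677
10677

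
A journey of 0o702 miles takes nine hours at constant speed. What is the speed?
Convert 0o702 (octal) → 7×64 + 2 = 450 (decimal)
Convert nine (English words) → 9 (decimal)
Compute 450 ÷ 9 = 50
50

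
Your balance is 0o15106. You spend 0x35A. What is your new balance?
Convert 0o15106 (octal) → 1×4096 + 5×512 + 1×64 + 6 = 6726 (decimal)
Convert 0x35A (hexadecimal) → 3×256 + 5×16 + 10 = 858 (decimal)
Compute 6726 - 858 = 5868
5868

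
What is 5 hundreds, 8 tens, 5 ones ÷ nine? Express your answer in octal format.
Convert 5 hundreds, 8 tens, 5 ones (place-value notation) → 5×100 + 8×10 + 5 = 585 (decimal)
Convert nine (English words) → 9 (decimal)
Compute 585 ÷ 9 = 65
Convert 65 (decimal) → 65 = 1×64 + 1 → 0o101 (octal)
0o101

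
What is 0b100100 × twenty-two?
Convert 0b100100 (binary) → 32 + 4 = 36 (decimal)
Convert twenty-two (English words) → 22 (decimal)
Compute 36 × 22 = 792
792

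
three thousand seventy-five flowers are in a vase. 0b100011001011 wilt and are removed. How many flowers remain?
Convert three thousand seventy-five (English words) → 3×1000 + 75 = 3075 (decimal)
Convert 0b100011001011 (binary) → 2048 + 128 + 64 + 8 + 2 + 1 = 2251 (decimal)
Compute 3075 - 2251 = 824
824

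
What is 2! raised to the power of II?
Convert 2! (factorial) → 2 (decimal)
Convert II (Roman numeral) → 1 + 1 = 2 (decimal)
Compute 2 ^ 2 = 4
4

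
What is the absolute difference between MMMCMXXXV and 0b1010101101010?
Convert MMMCMXXXV (Roman numeral) → 1000 + 1000 + 1000 + 900 + 10 + 10 + 10 + 5 = 3935 (decimal)
Convert 0b1010101101010 (binary) → 4096 + 1024 + 256 + 64 + 32 + 8 + 2 = 5482 (decimal)
Compute |3935 - 5482| = 1547
1547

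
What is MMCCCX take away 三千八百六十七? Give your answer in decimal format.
Convert MMCCCX (Roman numeral) → 1000 + 1000 + 100 + 100 + 100 + 10 = 2310 (decimal)
Convert 三千八百六十七 (Chinese numeral) → 3×1000 + 8×100 + 6×10 + 7 = 3867 (decimal)
Compute 2310 - 3867 = -1557
-1557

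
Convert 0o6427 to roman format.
Convert 0o6427 (octal) → 6×512 + 4×64 + 2×8 + 7 = 3351 (decimal)
Convert 3351 (decimal) → 3351 = 1000 + 1000 + 1000 + 100 + 100 + 100 + 50 + 1 → MMMCCCLI (Roman numeral)
MMMCCCLI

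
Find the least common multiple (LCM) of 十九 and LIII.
Convert 十九 (Chinese numeral) → 1×10 + 9 = 19 (decimal)
Convert LIII (Roman numeral) → 50 + 1 + 1 + 1 = 53 (decimal)
Compute lcm(19, 53) = 1007
1007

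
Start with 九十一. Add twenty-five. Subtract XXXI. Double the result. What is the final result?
Convert 九十一 (Chinese numeral) → 9×10 + 1 = 91 (decimal)
Start: 91
Convert twenty-five (English words) → 25 (decimal)
91 + 25 = 116
Convert XXXI (Roman numeral) → 10 + 10 + 10 + 1 = 31 (decimal)
116 - 31 = 85
85 × 2 = 170
170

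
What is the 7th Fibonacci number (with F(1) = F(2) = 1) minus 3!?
The 7th Fibonacci number (with F(1) = F(2) = 1): 1, 1, 2, 3, 5, 8, 13 → 13
Convert 3! (factorial) → 6 (decimal)
Compute 13 - 6 = 7
7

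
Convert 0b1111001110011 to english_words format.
Convert 0b1111001110011 (binary) → 4096 + 2048 + 1024 + 512 + 64 + 32 + 16 + 2 + 1 = 7795 (decimal)
Convert 7795 (decimal) → 7795 = 7×1000 + 7×100 + 95 → seven thousand seven hundred ninety-five (English words)
seven thousand seven hundred ninety-five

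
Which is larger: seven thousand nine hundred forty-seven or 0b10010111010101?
Convert seven thousand nine hundred forty-seven (English words) → 7×1000 + 9×100 + 47 = 7947 (decimal)
Convert 0b10010111010101 (binary) → 8192 + 1024 + 256 + 128 + 64 + 16 + 4 + 1 = 9685 (decimal)
Compare 7947 vs 9685: larger = 9685
9685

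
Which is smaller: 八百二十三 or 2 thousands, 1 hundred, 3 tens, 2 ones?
Convert 八百二十三 (Chinese numeral) → 8×100 + 2×10 + 3 = 823 (decimal)
Convert 2 thousands, 1 hundred, 3 tens, 2 ones (place-value notation) → 2×1000 + 1×100 + 3×10 + 2 = 2132 (decimal)
Compare 823 vs 2132: smaller = 823
823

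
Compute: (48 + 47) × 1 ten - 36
Convert 1 ten (place-value notation) → 1×10 = 10 (decimal)
Expression in decimal: (48 + 47) × 10 - 36
Parentheses first: 48 + 47 = 95
Multiply: 95 × 10 = 950
Subtract: 950 - 36 = 914
914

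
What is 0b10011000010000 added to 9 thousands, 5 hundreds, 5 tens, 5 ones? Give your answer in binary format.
Convert 0b10011000010000 (binary) → 8192 + 1024 + 512 + 16 = 9744 (decimal)
Convert 9 thousands, 5 hundreds, 5 tens, 5 ones (place-value notation) → 9×1000 + 5×100 + 5×10 + 5 = 9555 (decimal)
Compute 9744 + 9555 = 19299
Convert 19299 (decimal) → 19299 = 16384 + 2048 + 512 + 256 + 64 + 32 + 2 + 1 → 0b100101101100011 (binary)
0b100101101100011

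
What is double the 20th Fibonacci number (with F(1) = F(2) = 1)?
The 20th Fibonacci number (with F(1) = F(2) = 1) = 6765
Compute 6765 × 2 = 13530
13530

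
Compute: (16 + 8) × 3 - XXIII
Convert XXIII (Roman numeral) → 10 + 10 + 1 + 1 + 1 = 23 (decimal)
Expression in decimal: (16 + 8) × 3 - 23
Parentheses first: 16 + 8 = 24
Multiply: 24 × 3 = 72
Subtract: 72 - 23 = 49
49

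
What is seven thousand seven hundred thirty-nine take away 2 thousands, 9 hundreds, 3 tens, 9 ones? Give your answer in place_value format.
Convert seven thousand seven hundred thirty-nine (English words) → 7×1000 + 7×100 + 39 = 7739 (decimal)
Convert 2 thousands, 9 hundreds, 3 tens, 9 ones (place-value notation) → 2×1000 + 9×100 + 3×10 + 9 = 2939 (decimal)
Compute 7739 - 2939 = 4800
Convert 4800 (decimal) → 4800 = 4×1000 + 8×100 → 4 thousands, 8 hundreds (place-value notation)
4 thousands, 8 hundreds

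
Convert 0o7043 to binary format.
Convert 0o7043 (octal) → 7×512 + 4×8 + 3 = 3619 (decimal)
Convert 3619 (decimal) → 3619 = 2048 + 1024 + 512 + 32 + 2 + 1 → 0b111000100011 (binary)
0b111000100011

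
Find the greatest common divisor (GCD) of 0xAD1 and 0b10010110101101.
Convert 0xAD1 (hexadecimal) → 10×256 + 13×16 + 1 = 2769 (decimal)
Convert 0b10010110101101 (binary) → 8192 + 1024 + 256 + 128 + 32 + 8 + 4 + 1 = 9645 (decimal)
Compute gcd(2769, 9645) = 3
3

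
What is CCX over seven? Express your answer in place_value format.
Convert CCX (Roman numeral) → 100 + 100 + 10 = 210 (decimal)
Convert seven (English words) → 7 (decimal)
Compute 210 ÷ 7 = 30
Convert 30 (decimal) → 30 = 3×10 → 3 tens (place-value notation)
3 tens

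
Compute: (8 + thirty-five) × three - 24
Convert thirty-five (English words) → 35 (decimal)
Convert three (English words) → 3 (decimal)
Expression in decimal: (8 + 35) × 3 - 24
Parentheses first: 8 + 35 = 43
Multiply: 43 × 3 = 129
Subtract: 129 - 24 = 105
105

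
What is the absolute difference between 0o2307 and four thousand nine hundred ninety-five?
Convert 0o2307 (octal) → 2×512 + 3×64 + 7 = 1223 (decimal)
Convert four thousand nine hundred ninety-five (English words) → 4×1000 + 9×100 + 95 = 4995 (decimal)
Compute |1223 - 4995| = 3772
3772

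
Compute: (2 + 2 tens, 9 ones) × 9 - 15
Convert 2 tens, 9 ones (place-value notation) → 2×10 + 9 = 29 (decimal)
Expression in decimal: (2 + 29) × 9 - 15
Parentheses first: 2 + 29 = 31
Multiply: 31 × 9 = 279
Subtract: 279 - 15 = 264
264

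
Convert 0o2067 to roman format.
Convert 0o2067 (octal) → 2×512 + 6×8 + 7 = 1079 (decimal)
Convert 1079 (decimal) → 1079 = 1000 + 50 + 10 + 10 + 9 → MLXXIX (Roman numeral)
MLXXIX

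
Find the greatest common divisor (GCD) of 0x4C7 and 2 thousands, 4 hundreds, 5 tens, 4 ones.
Convert 0x4C7 (hexadecimal) → 4×256 + 12×16 + 7 = 1223 (decimal)
Convert 2 thousands, 4 hundreds, 5 tens, 4 ones (place-value notation) → 2×1000 + 4×100 + 5×10 + 4 = 2454 (decimal)
Compute gcd(1223, 2454) = 1
1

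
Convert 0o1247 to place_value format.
Convert 0o1247 (octal) → 1×512 + 2×64 + 4×8 + 7 = 679 (decimal)
Convert 679 (decimal) → 679 = 6×100 + 7×10 + 9 → 6 hundreds, 7 tens, 9 ones (place-value notation)
6 hundreds, 7 tens, 9 ones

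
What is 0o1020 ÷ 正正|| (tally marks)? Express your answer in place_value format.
Convert 0o1020 (octal) → 1×512 + 2×8 = 528 (decimal)
Convert 正正|| (tally marks) → 5 + 5 + 2 = 12 (decimal)
Compute 528 ÷ 12 = 44
Convert 44 (decimal) → 44 = 4×10 + 4 → 4 tens, 4 ones (place-value notation)
4 tens, 4 ones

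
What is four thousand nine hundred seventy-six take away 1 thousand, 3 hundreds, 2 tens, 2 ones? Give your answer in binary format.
Convert four thousand nine hundred seventy-six (English words) → 4×1000 + 9×100 + 76 = 4976 (decimal)
Convert 1 thousand, 3 hundreds, 2 tens, 2 ones (place-value notation) → 1×1000 + 3×100 + 2×10 + 2 = 1322 (decimal)
Compute 4976 - 1322 = 3654
Convert 3654 (decimal) → 3654 = 2048 + 1024 + 512 + 64 + 4 + 2 → 0b111001000110 (binary)
0b111001000110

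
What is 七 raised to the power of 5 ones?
Convert 七 (Chinese numeral) → 7 (decimal)
Convert 5 ones (place-value notation) → 5 (decimal)
Compute 7 ^ 5 = 16807
16807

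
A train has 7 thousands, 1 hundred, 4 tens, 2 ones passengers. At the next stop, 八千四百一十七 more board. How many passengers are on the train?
Convert 7 thousands, 1 hundred, 4 tens, 2 ones (place-value notation) → 7×1000 + 1×100 + 4×10 + 2 = 7142 (decimal)
Convert 八千四百一十七 (Chinese numeral) → 8×1000 + 4×100 + 1×10 + 7 = 8417 (decimal)
Compute 7142 + 8417 = 15559
15559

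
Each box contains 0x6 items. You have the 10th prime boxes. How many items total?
Convert 0x6 (hexadecimal) → 6 (decimal)
Convert the 10th prime (prime index) → 29 (decimal)
Compute 6 × 29 = 174
174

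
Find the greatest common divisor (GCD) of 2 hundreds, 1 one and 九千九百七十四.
Convert 2 hundreds, 1 one (place-value notation) → 2×100 + 1 = 201 (decimal)
Convert 九千九百七十四 (Chinese numeral) → 9×1000 + 9×100 + 7×10 + 4 = 9974 (decimal)
Compute gcd(201, 9974) = 1
1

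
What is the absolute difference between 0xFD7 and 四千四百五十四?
Convert 0xFD7 (hexadecimal) → 15×256 + 13×16 + 7 = 4055 (decimal)
Convert 四千四百五十四 (Chinese numeral) → 4×1000 + 4×100 + 5×10 + 4 = 4454 (decimal)
Compute |4055 - 4454| = 399
399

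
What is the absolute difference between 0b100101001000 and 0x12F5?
Convert 0b100101001000 (binary) → 2048 + 256 + 64 + 8 = 2376 (decimal)
Convert 0x12F5 (hexadecimal) → 1×4096 + 2×256 + 15×16 + 5 = 4853 (decimal)
Compute |2376 - 4853| = 2477
2477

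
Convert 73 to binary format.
Convert 73 (decimal) → 73 = 64 + 8 + 1 → 0b1001001 (binary)
0b1001001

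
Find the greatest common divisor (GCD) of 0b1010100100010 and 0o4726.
Convert 0b1010100100010 (binary) → 4096 + 1024 + 256 + 32 + 2 = 5410 (decimal)
Convert 0o4726 (octal) → 4×512 + 7×64 + 2×8 + 6 = 2518 (decimal)
Compute gcd(5410, 2518) = 2
2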